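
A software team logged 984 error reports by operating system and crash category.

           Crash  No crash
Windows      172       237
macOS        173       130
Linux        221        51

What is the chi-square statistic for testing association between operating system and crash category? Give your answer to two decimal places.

Row totals: 409, 303, 272. Column totals: 566, 418. Grand total N = 984.
Expected counts (row total × column total / N):
  Windows, Crash: 409×566/984 = 235.258
  Windows, No crash: 409×418/984 = 173.742
  macOS, Crash: 303×566/984 = 174.287
  macOS, No crash: 303×418/984 = 128.713
  Linux, Crash: 272×566/984 = 156.455
  Linux, No crash: 272×418/984 = 115.545
Contributions (O − E)²/E:
  (172 − 235.258)²/235.258 = 17.0093
  (237 − 173.742)²/173.742 = 23.0317
  (173 − 174.287)²/174.287 = 0.0095
  (130 − 128.713)²/128.713 = 0.0129
  (221 − 156.455)²/156.455 = 26.6278
  (51 − 115.545)²/115.545 = 36.0557
χ² = 17.0093 + 23.0317 + 0.0095 + 0.0129 + 26.6278 + 36.0557 = 102.75

102.75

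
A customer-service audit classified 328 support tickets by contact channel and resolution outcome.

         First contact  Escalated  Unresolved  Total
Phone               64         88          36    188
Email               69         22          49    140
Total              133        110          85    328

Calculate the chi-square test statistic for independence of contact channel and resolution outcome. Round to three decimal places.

Grand total N = 328.
Expected counts (row total × column total / N):
  Phone, First contact: 188×133/328 = 76.2317
  Phone, Escalated: 188×110/328 = 63.0488
  Phone, Unresolved: 188×85/328 = 48.7195
  Email, First contact: 140×133/328 = 56.7683
  Email, Escalated: 140×110/328 = 46.9512
  Email, Unresolved: 140×85/328 = 36.2805
Contributions (O − E)²/E:
  (64 − 76.2317)²/76.2317 = 1.9626
  (88 − 63.0488)²/63.0488 = 9.8743
  (36 − 48.7195)²/48.7195 = 3.3208
  (69 − 56.7683)²/56.7683 = 2.6355
  (22 − 46.9512)²/46.9512 = 13.2598
  (49 − 36.2805)²/36.2805 = 4.4593
χ² = 1.9626 + 9.8743 + 3.3208 + 2.6355 + 13.2598 + 4.4593 = 35.512

35.512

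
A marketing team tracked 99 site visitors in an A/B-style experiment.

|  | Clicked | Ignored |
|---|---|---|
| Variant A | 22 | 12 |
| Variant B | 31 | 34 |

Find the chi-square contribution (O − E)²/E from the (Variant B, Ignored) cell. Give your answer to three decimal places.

Row total (Variant B) = 65; column total (Ignored) = 46; N = 99.
Expected count E = 65 × 46 / 99 = 30.2020.
Contribution = (O − E)²/E = (34 − 30.2020)² / 30.2020 = 0.478.

0.478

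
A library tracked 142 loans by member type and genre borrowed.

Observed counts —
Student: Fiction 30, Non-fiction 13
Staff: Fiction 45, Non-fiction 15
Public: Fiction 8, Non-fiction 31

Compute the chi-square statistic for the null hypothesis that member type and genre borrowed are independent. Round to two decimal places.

32.15

Row totals: 43, 60, 39. Column totals: 83, 59. Grand total N = 142.
Expected counts (row total × column total / N):
  Student, Fiction: 43×83/142 = 25.134
  Student, Non-fiction: 43×59/142 = 17.866
  Staff, Fiction: 60×83/142 = 35.070
  Staff, Non-fiction: 60×59/142 = 24.930
  Public, Fiction: 39×83/142 = 22.796
  Public, Non-fiction: 39×59/142 = 16.204
Contributions (O − E)²/E:
  (30 − 25.134)²/25.134 = 0.9421
  (13 − 17.866)²/17.866 = 1.3253
  (45 − 35.070)²/35.070 = 2.8117
  (15 − 24.930)²/24.930 = 3.9553
  (8 − 22.796)²/22.796 = 9.6035
  (31 − 16.204)²/16.204 = 13.5103
χ² = 0.9421 + 1.3253 + 2.8117 + 3.9553 + 9.6035 + 13.5103 = 32.15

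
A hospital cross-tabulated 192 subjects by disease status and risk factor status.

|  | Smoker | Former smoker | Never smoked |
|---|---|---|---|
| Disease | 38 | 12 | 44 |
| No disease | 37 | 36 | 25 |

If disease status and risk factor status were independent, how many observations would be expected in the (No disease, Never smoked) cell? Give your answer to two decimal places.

Row total (No disease) = 98; column total (Never smoked) = 69; grand total N = 192.
Expected count = (row total × column total) / N = 98 × 69 / 192 = 35.22.

35.22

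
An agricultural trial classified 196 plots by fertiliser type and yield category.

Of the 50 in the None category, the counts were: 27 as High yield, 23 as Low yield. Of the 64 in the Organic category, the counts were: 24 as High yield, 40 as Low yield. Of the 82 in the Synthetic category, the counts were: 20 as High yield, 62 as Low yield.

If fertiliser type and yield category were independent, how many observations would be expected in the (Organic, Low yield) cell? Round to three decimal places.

40.816

Row total (Organic) = 64; column total (Low yield) = 125; grand total N = 196.
Expected count = (row total × column total) / N = 64 × 125 / 196 = 40.816.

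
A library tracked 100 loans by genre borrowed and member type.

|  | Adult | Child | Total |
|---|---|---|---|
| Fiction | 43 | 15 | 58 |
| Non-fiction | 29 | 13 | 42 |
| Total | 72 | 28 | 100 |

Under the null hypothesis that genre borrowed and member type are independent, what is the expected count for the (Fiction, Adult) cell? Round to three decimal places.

41.760

Row total (Fiction) = 58; column total (Adult) = 72; grand total N = 100.
Expected count = (row total × column total) / N = 58 × 72 / 100 = 41.760.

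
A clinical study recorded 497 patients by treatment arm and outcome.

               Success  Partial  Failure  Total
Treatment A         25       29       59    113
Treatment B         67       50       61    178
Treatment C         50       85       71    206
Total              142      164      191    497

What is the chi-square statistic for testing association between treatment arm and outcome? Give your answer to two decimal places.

22.74

Grand total N = 497.
Expected counts (row total × column total / N):
  Treatment A, Success: 113×142/497 = 32.2857
  Treatment A, Partial: 113×164/497 = 37.2877
  Treatment A, Failure: 113×191/497 = 43.4266
  Treatment B, Success: 178×142/497 = 50.8571
  Treatment B, Partial: 178×164/497 = 58.7364
  Treatment B, Failure: 178×191/497 = 68.4064
  Treatment C, Success: 206×142/497 = 58.8571
  Treatment C, Partial: 206×164/497 = 67.9759
  Treatment C, Failure: 206×191/497 = 79.1670
Contributions (O − E)²/E:
  (25 − 32.2857)²/32.2857 = 1.6441
  (29 − 37.2877)²/37.2877 = 1.8421
  (59 − 43.4266)²/43.4266 = 5.5848
  (67 − 50.8571)²/50.8571 = 5.1240
  (50 − 58.7364)²/58.7364 = 1.2994
  (61 − 68.4064)²/68.4064 = 0.8019
  (50 − 58.8571)²/58.8571 = 1.3329
  (85 − 67.9759)²/67.9759 = 4.2636
  (71 − 79.1670)²/79.1670 = 0.8425
χ² = 1.6441 + 1.8421 + 5.5848 + 5.1240 + 1.2994 + 0.8019 + 1.3329 + 4.2636 + 0.8425 = 22.74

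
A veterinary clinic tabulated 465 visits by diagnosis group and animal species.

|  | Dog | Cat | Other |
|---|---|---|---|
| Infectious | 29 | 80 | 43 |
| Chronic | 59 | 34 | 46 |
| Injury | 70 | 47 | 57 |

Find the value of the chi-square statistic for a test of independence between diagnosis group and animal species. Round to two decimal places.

36.86

Row totals: 152, 139, 174. Column totals: 158, 161, 146. Grand total N = 465.
Expected counts (row total × column total / N):
  Infectious, Dog: 152×158/465 = 51.647
  Infectious, Cat: 152×161/465 = 52.628
  Infectious, Other: 152×146/465 = 47.725
  Chronic, Dog: 139×158/465 = 47.230
  Chronic, Cat: 139×161/465 = 48.127
  Chronic, Other: 139×146/465 = 43.643
  Injury, Dog: 174×158/465 = 59.123
  Injury, Cat: 174×161/465 = 60.245
  Injury, Other: 174×146/465 = 54.632
Contributions (O − E)²/E:
  (29 − 51.647)²/51.647 = 9.9306
  (80 − 52.628)²/52.628 = 14.2363
  (43 − 47.725)²/47.725 = 0.4678
  (59 − 47.230)²/47.230 = 2.9332
  (34 − 48.127)²/48.127 = 4.1468
  (46 − 43.643)²/43.643 = 0.1273
  (70 − 59.123)²/59.123 = 2.0011
  (47 − 60.245)²/60.245 = 2.9119
  (57 − 54.632)²/54.632 = 0.1026
χ² = 9.9306 + 14.2363 + 0.4678 + 2.9332 + 4.1468 + 0.1273 + 2.0011 + 2.9119 + 0.1026 = 36.86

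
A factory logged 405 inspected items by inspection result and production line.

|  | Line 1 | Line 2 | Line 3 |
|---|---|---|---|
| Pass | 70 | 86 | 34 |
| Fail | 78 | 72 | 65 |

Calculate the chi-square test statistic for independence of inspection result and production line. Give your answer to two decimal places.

9.87

Row totals: 190, 215. Column totals: 148, 158, 99. Grand total N = 405.
Expected counts (row total × column total / N):
  Pass, Line 1: 190×148/405 = 69.432
  Pass, Line 2: 190×158/405 = 74.123
  Pass, Line 3: 190×99/405 = 46.444
  Fail, Line 1: 215×148/405 = 78.568
  Fail, Line 2: 215×158/405 = 83.877
  Fail, Line 3: 215×99/405 = 52.556
Contributions (O − E)²/E:
  (70 − 69.432)²/69.432 = 0.0046
  (86 − 74.123)²/74.123 = 1.9031
  (34 − 46.444)²/46.444 = 3.3342
  (78 − 78.568)²/78.568 = 0.0041
  (72 − 83.877)²/83.877 = 1.6818
  (65 − 52.556)²/52.556 = 2.9464
χ² = 0.0046 + 1.9031 + 3.3342 + 0.0041 + 1.6818 + 2.9464 = 9.87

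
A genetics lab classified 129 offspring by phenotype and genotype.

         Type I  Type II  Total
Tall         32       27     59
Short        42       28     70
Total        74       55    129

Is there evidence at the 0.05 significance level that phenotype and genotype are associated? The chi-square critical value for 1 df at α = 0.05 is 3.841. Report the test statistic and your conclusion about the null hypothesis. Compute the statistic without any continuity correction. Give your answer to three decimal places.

Grand total N = 129.
Expected counts (row total × column total / N):
  Tall, Type I: 59×74/129 = 33.8450
  Tall, Type II: 59×55/129 = 25.1550
  Short, Type I: 70×74/129 = 40.1550
  Short, Type II: 70×55/129 = 29.8450
Contributions (O − E)²/E:
  (32 − 33.8450)²/33.8450 = 0.1006
  (27 − 25.1550)²/25.1550 = 0.1353
  (42 − 40.1550)²/40.1550 = 0.0848
  (28 − 29.8450)²/29.8450 = 0.1141
χ² = 0.1006 + 0.1353 + 0.0848 + 0.1141 = 0.435
df = (2−1)(2−1) = 1. Since 0.435 < 3.841, fail to reject the null hypothesis of independence at α = 0.05.

0.435; fail to reject H₀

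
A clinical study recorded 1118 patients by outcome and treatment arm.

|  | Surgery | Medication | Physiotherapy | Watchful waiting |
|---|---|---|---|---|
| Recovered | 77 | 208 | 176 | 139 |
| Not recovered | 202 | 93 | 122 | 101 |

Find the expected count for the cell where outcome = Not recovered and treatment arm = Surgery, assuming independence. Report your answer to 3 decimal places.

129.268

Row total (Not recovered) = 518; column total (Surgery) = 279; grand total N = 1118.
Expected count = (row total × column total) / N = 518 × 279 / 1118 = 129.268.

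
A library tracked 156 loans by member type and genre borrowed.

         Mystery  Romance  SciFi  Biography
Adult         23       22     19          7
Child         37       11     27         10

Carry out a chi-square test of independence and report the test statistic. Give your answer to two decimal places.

Row totals: 71, 85. Column totals: 60, 33, 46, 17. Grand total N = 156.
Expected counts (row total × column total / N):
  Adult, Mystery: 71×60/156 = 27.308
  Adult, Romance: 71×33/156 = 15.019
  Adult, SciFi: 71×46/156 = 20.936
  Adult, Biography: 71×17/156 = 7.737
  Child, Mystery: 85×60/156 = 32.692
  Child, Romance: 85×33/156 = 17.981
  Child, SciFi: 85×46/156 = 25.064
  Child, Biography: 85×17/156 = 9.263
Contributions (O − E)²/E:
  (23 − 27.308)²/27.308 = 0.6796
  (22 − 15.019)²/15.019 = 3.2448
  (19 − 20.936)²/20.936 = 0.1790
  (7 − 7.737)²/7.737 = 0.0702
  (37 − 32.692)²/32.692 = 0.5677
  (11 − 17.981)²/17.981 = 2.7103
  (27 − 25.064)²/25.064 = 0.1495
  (10 − 9.263)²/9.263 = 0.0586
χ² = 0.6796 + 3.2448 + 0.1790 + 0.0702 + 0.5677 + 2.7103 + 0.1495 + 0.0586 = 7.66

7.66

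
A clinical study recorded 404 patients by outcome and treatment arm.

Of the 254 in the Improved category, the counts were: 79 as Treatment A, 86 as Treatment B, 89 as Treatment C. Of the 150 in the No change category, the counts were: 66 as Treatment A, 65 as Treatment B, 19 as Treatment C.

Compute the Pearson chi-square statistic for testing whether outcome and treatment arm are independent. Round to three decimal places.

Row totals: 254, 150. Column totals: 145, 151, 108. Grand total N = 404.
Expected counts (row total × column total / N):
  Improved, Treatment A: 254×145/404 = 91.1634
  Improved, Treatment B: 254×151/404 = 94.9356
  Improved, Treatment C: 254×108/404 = 67.9010
  No change, Treatment A: 150×145/404 = 53.8366
  No change, Treatment B: 150×151/404 = 56.0644
  No change, Treatment C: 150×108/404 = 40.0990
Contributions (O − E)²/E:
  (79 − 91.1634)²/91.1634 = 1.6229
  (86 − 94.9356)²/94.9356 = 0.8410
  (89 − 67.9010)²/67.9010 = 6.5561
  (66 − 53.8366)²/53.8366 = 2.7481
  (65 − 56.0644)²/56.0644 = 1.4242
  (19 − 40.0990)²/40.0990 = 11.1017
χ² = 1.6229 + 0.8410 + 6.5561 + 2.7481 + 1.4242 + 11.1017 = 24.294

24.294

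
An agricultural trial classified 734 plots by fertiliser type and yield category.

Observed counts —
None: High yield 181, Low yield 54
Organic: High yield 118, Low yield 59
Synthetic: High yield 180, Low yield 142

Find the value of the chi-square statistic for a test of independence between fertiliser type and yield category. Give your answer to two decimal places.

26.93

Row totals: 235, 177, 322. Column totals: 479, 255. Grand total N = 734.
Expected counts (row total × column total / N):
  None, High yield: 235×479/734 = 153.358
  None, Low yield: 235×255/734 = 81.642
  Organic, High yield: 177×479/734 = 115.508
  Organic, Low yield: 177×255/734 = 61.492
  Synthetic, High yield: 322×479/734 = 210.134
  Synthetic, Low yield: 322×255/734 = 111.866
Contributions (O − E)²/E:
  (181 − 153.358)²/153.358 = 4.9823
  (54 − 81.642)²/81.642 = 9.3589
  (118 − 115.508)²/115.508 = 0.0538
  (59 − 61.492)²/61.492 = 0.1010
  (180 − 210.134)²/210.134 = 4.3213
  (142 − 111.866)²/111.866 = 8.1174
χ² = 4.9823 + 9.3589 + 0.0538 + 0.1010 + 4.3213 + 8.1174 = 26.93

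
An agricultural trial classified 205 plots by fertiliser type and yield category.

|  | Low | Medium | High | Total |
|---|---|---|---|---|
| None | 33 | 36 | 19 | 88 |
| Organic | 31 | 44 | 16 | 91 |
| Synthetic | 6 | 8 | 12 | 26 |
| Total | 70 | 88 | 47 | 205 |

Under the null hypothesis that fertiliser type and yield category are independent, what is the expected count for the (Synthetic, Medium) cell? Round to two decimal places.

11.16

Row total (Synthetic) = 26; column total (Medium) = 88; grand total N = 205.
Expected count = (row total × column total) / N = 26 × 88 / 205 = 11.16.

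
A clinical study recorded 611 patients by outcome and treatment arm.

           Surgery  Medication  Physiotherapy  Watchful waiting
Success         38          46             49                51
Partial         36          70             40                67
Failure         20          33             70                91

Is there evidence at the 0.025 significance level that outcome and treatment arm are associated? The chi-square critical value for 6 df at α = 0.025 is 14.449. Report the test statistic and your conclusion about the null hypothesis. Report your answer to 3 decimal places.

37.132; reject H₀

Row totals: 184, 213, 214. Column totals: 94, 149, 159, 209. Grand total N = 611.
Expected counts (row total × column total / N):
  Success, Surgery: 184×94/611 = 28.3077
  Success, Medication: 184×149/611 = 44.8707
  Success, Physiotherapy: 184×159/611 = 47.8822
  Success, Watchful waiting: 184×209/611 = 62.9394
  Partial, Surgery: 213×94/611 = 32.7692
  Partial, Medication: 213×149/611 = 51.9427
  Partial, Physiotherapy: 213×159/611 = 55.4288
  Partial, Watchful waiting: 213×209/611 = 72.8592
  Failure, Surgery: 214×94/611 = 32.9231
  Failure, Medication: 214×149/611 = 52.1866
  Failure, Physiotherapy: 214×159/611 = 55.6890
  Failure, Watchful waiting: 214×209/611 = 73.2013
Contributions (O − E)²/E:
  (38 − 28.3077)²/28.3077 = 3.3186
  (46 − 44.8707)²/44.8707 = 0.0284
  (49 − 47.8822)²/47.8822 = 0.0261
  (51 − 62.9394)²/62.9394 = 2.2649
  (36 − 32.7692)²/32.7692 = 0.3185
  (70 − 51.9427)²/51.9427 = 6.2774
  (40 − 55.4288)²/55.4288 = 4.2947
  (67 − 72.8592)²/72.8592 = 0.4712
  (20 − 32.9231)²/32.9231 = 5.0726
  (33 − 52.1866)²/52.1866 = 7.0540
  (70 − 55.6890)²/55.6890 = 3.6777
  (91 − 73.2013)²/73.2013 = 4.3277
χ² = 3.3186 + 0.0284 + 0.0261 + 2.2649 + 0.3185 + 6.2774 + 4.2947 + 0.4712 + 5.0726 + 7.0540 + 3.6777 + 4.3277 = 37.132
df = (3−1)(4−1) = 6. Since 37.132 > 14.449, reject the null hypothesis of independence at α = 0.025.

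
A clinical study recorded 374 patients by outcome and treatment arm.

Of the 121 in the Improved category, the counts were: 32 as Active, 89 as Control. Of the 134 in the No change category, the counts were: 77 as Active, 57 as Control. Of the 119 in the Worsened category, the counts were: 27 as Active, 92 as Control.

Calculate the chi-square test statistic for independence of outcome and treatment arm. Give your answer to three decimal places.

Row totals: 121, 134, 119. Column totals: 136, 238. Grand total N = 374.
Expected counts (row total × column total / N):
  Improved, Active: 121×136/374 = 44.00000
  Improved, Control: 121×238/374 = 77.00000
  No change, Active: 134×136/374 = 48.72727
  No change, Control: 134×238/374 = 85.27273
  Worsened, Active: 119×136/374 = 43.27273
  Worsened, Control: 119×238/374 = 75.72727
Contributions (O − E)²/E:
  (32 − 44.00000)²/44.00000 = 3.2727
  (89 − 77.00000)²/77.00000 = 1.8701
  (77 − 48.72727)²/48.72727 = 16.4045
  (57 − 85.27273)²/85.27273 = 9.3740
  (27 − 43.27273)²/43.27273 = 6.1194
  (92 − 75.72727)²/75.72727 = 3.4968
χ² = 3.2727 + 1.8701 + 16.4045 + 9.3740 + 6.1194 + 3.4968 = 40.538

40.538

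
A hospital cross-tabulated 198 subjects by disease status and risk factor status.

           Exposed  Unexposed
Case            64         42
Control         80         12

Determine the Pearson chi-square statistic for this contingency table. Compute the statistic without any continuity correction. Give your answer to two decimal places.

17.54

Row totals: 106, 92. Column totals: 144, 54. Grand total N = 198.
Expected counts (row total × column total / N):
  Case, Exposed: 106×144/198 = 77.091
  Case, Unexposed: 106×54/198 = 28.909
  Control, Exposed: 92×144/198 = 66.909
  Control, Unexposed: 92×54/198 = 25.091
Contributions (O − E)²/E:
  (64 − 77.091)²/77.091 = 2.2230
  (42 − 28.909)²/28.909 = 5.9281
  (80 − 66.909)²/66.909 = 2.5613
  (12 − 25.091)²/25.091 = 6.8301
χ² = 2.2230 + 5.9281 + 2.5613 + 6.8301 = 17.54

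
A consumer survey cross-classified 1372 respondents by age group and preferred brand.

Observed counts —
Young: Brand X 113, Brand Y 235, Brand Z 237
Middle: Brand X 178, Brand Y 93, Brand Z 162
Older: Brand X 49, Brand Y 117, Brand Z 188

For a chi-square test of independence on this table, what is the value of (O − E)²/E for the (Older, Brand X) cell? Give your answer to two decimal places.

17.10

Row total (Older) = 354; column total (Brand X) = 340; N = 1372.
Expected count E = 354 × 340 / 1372 = 87.726.
Contribution = (O − E)²/E = (49 − 87.726)² / 87.726 = 17.10.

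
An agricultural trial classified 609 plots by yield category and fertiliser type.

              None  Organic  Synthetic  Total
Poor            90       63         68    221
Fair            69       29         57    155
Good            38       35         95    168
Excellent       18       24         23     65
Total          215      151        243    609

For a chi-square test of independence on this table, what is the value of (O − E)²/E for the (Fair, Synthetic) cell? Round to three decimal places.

Row total (Fair) = 155; column total (Synthetic) = 243; N = 609.
Expected count E = 155 × 243 / 609 = 61.8473.
Contribution = (O − E)²/E = (57 − 61.8473)² / 61.8473 = 0.380.

0.380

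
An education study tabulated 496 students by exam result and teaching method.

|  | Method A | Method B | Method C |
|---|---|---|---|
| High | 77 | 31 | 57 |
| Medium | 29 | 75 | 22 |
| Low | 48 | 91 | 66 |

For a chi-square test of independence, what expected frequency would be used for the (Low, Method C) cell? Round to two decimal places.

Row total (Low) = 205; column total (Method C) = 145; grand total N = 496.
Expected count = (row total × column total) / N = 205 × 145 / 496 = 59.93.

59.93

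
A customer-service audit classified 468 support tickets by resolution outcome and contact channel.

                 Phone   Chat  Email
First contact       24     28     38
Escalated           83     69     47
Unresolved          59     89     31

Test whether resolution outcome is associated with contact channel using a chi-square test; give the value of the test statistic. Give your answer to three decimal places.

Row totals: 90, 199, 179. Column totals: 166, 186, 116. Grand total N = 468.
Expected counts (row total × column total / N):
  First contact, Phone: 90×166/468 = 31.92308
  First contact, Chat: 90×186/468 = 35.76923
  First contact, Email: 90×116/468 = 22.30769
  Escalated, Phone: 199×166/468 = 70.58547
  Escalated, Chat: 199×186/468 = 79.08974
  Escalated, Email: 199×116/468 = 49.32479
  Unresolved, Phone: 179×166/468 = 63.49145
  Unresolved, Chat: 179×186/468 = 71.14103
  Unresolved, Email: 179×116/468 = 44.36752
Contributions (O − E)²/E:
  (24 − 31.92308)²/31.92308 = 1.9665
  (28 − 35.76923)²/35.76923 = 1.6875
  (38 − 22.30769)²/22.30769 = 11.0387
  (83 − 70.58547)²/70.58547 = 2.1835
  (69 − 79.08974)²/79.08974 = 1.2872
  (47 − 49.32479)²/49.32479 = 0.1096
  (59 − 63.49145)²/63.49145 = 0.3177
  (89 − 71.14103)²/71.14103 = 4.4832
  (31 − 44.36752)²/44.36752 = 4.0275
χ² = 1.9665 + 1.6875 + 11.0387 + 2.1835 + 1.2872 + 0.1096 + 0.3177 + 4.4832 + 4.0275 = 27.101

27.101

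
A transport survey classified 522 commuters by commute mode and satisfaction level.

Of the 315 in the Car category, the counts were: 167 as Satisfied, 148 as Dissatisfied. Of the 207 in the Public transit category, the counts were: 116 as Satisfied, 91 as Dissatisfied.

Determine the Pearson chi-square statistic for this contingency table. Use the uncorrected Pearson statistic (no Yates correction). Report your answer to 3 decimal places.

0.460

Row totals: 315, 207. Column totals: 283, 239. Grand total N = 522.
Expected counts (row total × column total / N):
  Car, Satisfied: 315×283/522 = 170.7759
  Car, Dissatisfied: 315×239/522 = 144.2241
  Public transit, Satisfied: 207×283/522 = 112.2241
  Public transit, Dissatisfied: 207×239/522 = 94.7759
Contributions (O − E)²/E:
  (167 − 170.7759)²/170.7759 = 0.0835
  (148 − 144.2241)²/144.2241 = 0.0989
  (116 − 112.2241)²/112.2241 = 0.1270
  (91 − 94.7759)²/94.7759 = 0.1504
χ² = 0.0835 + 0.0989 + 0.1270 + 0.1504 = 0.460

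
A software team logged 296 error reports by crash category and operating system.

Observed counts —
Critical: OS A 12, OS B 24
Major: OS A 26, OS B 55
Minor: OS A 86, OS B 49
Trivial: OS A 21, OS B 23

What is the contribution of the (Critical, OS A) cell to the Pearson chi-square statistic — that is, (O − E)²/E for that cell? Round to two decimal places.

1.80

Row total (Critical) = 36; column total (OS A) = 145; N = 296.
Expected count E = 36 × 145 / 296 = 17.635.
Contribution = (O − E)²/E = (12 − 17.635)² / 17.635 = 1.80.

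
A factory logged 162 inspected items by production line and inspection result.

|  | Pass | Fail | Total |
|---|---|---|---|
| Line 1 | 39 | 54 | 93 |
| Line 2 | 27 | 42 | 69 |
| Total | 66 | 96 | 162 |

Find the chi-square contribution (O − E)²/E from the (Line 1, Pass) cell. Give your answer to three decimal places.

Row total (Line 1) = 93; column total (Pass) = 66; N = 162.
Expected count E = 93 × 66 / 162 = 37.8889.
Contribution = (O − E)²/E = (39 − 37.8889)² / 37.8889 = 0.033.

0.033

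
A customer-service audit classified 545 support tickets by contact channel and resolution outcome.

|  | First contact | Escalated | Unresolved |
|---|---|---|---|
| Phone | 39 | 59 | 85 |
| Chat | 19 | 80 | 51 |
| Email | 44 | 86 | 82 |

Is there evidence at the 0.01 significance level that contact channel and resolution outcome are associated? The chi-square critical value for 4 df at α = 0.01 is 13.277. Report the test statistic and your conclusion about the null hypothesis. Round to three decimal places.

16.334; reject H₀

Row totals: 183, 150, 212. Column totals: 102, 225, 218. Grand total N = 545.
Expected counts (row total × column total / N):
  Phone, First contact: 183×102/545 = 34.2495
  Phone, Escalated: 183×225/545 = 75.5505
  Phone, Unresolved: 183×218/545 = 73.2000
  Chat, First contact: 150×102/545 = 28.0734
  Chat, Escalated: 150×225/545 = 61.9266
  Chat, Unresolved: 150×218/545 = 60.0000
  Email, First contact: 212×102/545 = 39.6771
  Email, Escalated: 212×225/545 = 87.5229
  Email, Unresolved: 212×218/545 = 84.8000
Contributions (O − E)²/E:
  (39 − 34.2495)²/34.2495 = 0.6589
  (59 − 75.5505)²/75.5505 = 3.6256
  (85 − 73.2000)²/73.2000 = 1.9022
  (19 − 28.0734)²/28.0734 = 2.9325
  (80 − 61.9266)²/61.9266 = 5.2748
  (51 − 60.0000)²/60.0000 = 1.3500
  (44 − 39.6771)²/39.6771 = 0.4710
  (86 − 87.5229)²/87.5229 = 0.0265
  (82 − 84.8000)²/84.8000 = 0.0925
χ² = 0.6589 + 3.6256 + 1.9022 + 2.9325 + 5.2748 + 1.3500 + 0.4710 + 0.0265 + 0.0925 = 16.334
df = (3−1)(3−1) = 4. Since 16.334 > 13.277, reject the null hypothesis of independence at α = 0.01.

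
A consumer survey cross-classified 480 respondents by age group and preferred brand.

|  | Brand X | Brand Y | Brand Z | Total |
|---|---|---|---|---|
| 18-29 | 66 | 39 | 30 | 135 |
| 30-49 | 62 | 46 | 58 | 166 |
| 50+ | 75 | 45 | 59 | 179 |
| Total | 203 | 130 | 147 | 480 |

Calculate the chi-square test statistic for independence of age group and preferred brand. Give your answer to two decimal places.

7.23

Grand total N = 480.
Expected counts (row total × column total / N):
  18-29, Brand X: 135×203/480 = 57.094
  18-29, Brand Y: 135×130/480 = 36.562
  18-29, Brand Z: 135×147/480 = 41.344
  30-49, Brand X: 166×203/480 = 70.204
  30-49, Brand Y: 166×130/480 = 44.958
  30-49, Brand Z: 166×147/480 = 50.837
  50+, Brand X: 179×203/480 = 75.702
  50+, Brand Y: 179×130/480 = 48.479
  50+, Brand Z: 179×147/480 = 54.819
Contributions (O − E)²/E:
  (66 − 57.094)²/57.094 = 1.3892
  (39 − 36.562)²/36.562 = 0.1626
  (30 − 41.344)²/41.344 = 3.1126
  (62 − 70.204)²/70.204 = 0.9587
  (46 − 44.958)²/44.958 = 0.0242
  (58 − 50.837)²/50.837 = 1.0093
  (75 − 75.702)²/75.702 = 0.0065
  (45 − 48.479)²/48.479 = 0.2497
  (59 − 54.819)²/54.819 = 0.3189
χ² = 1.3892 + 0.1626 + 3.1126 + 0.9587 + 0.0242 + 1.0093 + 0.0065 + 0.2497 + 0.3189 = 7.23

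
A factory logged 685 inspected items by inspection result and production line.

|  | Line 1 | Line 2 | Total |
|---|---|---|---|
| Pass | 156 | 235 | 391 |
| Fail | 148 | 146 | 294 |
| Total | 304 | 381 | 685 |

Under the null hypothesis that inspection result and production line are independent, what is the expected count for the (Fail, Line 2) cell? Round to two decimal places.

163.52

Row total (Fail) = 294; column total (Line 2) = 381; grand total N = 685.
Expected count = (row total × column total) / N = 294 × 381 / 685 = 163.52.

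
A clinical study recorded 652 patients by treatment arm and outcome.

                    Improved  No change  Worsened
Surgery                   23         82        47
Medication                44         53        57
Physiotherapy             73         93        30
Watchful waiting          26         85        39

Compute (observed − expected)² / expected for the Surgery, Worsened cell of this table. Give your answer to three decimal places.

Row total (Surgery) = 152; column total (Worsened) = 173; N = 652.
Expected count E = 152 × 173 / 652 = 40.33129.
Contribution = (O − E)²/E = (47 − 40.33129)² / 40.33129 = 1.103.

1.103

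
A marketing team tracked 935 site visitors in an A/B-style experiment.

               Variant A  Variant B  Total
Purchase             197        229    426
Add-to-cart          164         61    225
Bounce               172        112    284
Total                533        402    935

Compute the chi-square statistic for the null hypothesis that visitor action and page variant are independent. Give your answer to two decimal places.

44.76

Grand total N = 935.
Expected counts (row total × column total / N):
  Purchase, Variant A: 426×533/935 = 242.843
  Purchase, Variant B: 426×402/935 = 183.157
  Add-to-cart, Variant A: 225×533/935 = 128.262
  Add-to-cart, Variant B: 225×402/935 = 96.738
  Bounce, Variant A: 284×533/935 = 161.895
  Bounce, Variant B: 284×402/935 = 122.105
Contributions (O − E)²/E:
  (197 − 242.843)²/242.843 = 8.6541
  (229 − 183.157)²/183.157 = 11.4742
  (164 − 128.262)²/128.262 = 9.9578
  (61 − 96.738)²/96.738 = 13.2027
  (172 − 161.895)²/161.895 = 0.6307
  (112 − 122.105)²/122.105 = 0.8363
χ² = 8.6541 + 11.4742 + 9.9578 + 13.2027 + 0.6307 + 0.8363 = 44.76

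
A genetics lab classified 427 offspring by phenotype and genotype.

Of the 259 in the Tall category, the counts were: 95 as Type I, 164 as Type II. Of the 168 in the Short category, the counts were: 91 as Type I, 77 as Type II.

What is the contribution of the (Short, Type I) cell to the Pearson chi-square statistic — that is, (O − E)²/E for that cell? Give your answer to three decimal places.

Row total (Short) = 168; column total (Type I) = 186; N = 427.
Expected count E = 168 × 186 / 427 = 73.1803.
Contribution = (O − E)²/E = (91 − 73.1803)² / 73.1803 = 4.339.

4.339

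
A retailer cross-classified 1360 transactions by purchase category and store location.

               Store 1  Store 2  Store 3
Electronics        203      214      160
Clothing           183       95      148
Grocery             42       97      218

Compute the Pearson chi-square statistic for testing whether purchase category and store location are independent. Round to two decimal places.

Row totals: 577, 426, 357. Column totals: 428, 406, 526. Grand total N = 1360.
Expected counts (row total × column total / N):
  Electronics, Store 1: 577×428/1360 = 181.585
  Electronics, Store 2: 577×406/1360 = 172.251
  Electronics, Store 3: 577×526/1360 = 223.163
  Clothing, Store 1: 426×428/1360 = 134.065
  Clothing, Store 2: 426×406/1360 = 127.174
  Clothing, Store 3: 426×526/1360 = 164.762
  Grocery, Store 1: 357×428/1360 = 112.350
  Grocery, Store 2: 357×406/1360 = 106.575
  Grocery, Store 3: 357×526/1360 = 138.075
Contributions (O − E)²/E:
  (203 − 181.585)²/181.585 = 2.5256
  (214 − 172.251)²/172.251 = 10.1188
  (160 − 223.163)²/223.163 = 17.8774
  (183 − 134.065)²/134.065 = 17.8617
  (95 − 127.174)²/127.174 = 8.1398
  (148 − 164.762)²/164.762 = 1.7053
  (42 − 112.350)²/112.350 = 44.0509
  (97 − 106.575)²/106.575 = 0.8602
  (218 − 138.075)²/138.075 = 46.2648
χ² = 2.5256 + 10.1188 + 17.8774 + 17.8617 + 8.1398 + 1.7053 + 44.0509 + 0.8602 + 46.2648 = 149.40

149.40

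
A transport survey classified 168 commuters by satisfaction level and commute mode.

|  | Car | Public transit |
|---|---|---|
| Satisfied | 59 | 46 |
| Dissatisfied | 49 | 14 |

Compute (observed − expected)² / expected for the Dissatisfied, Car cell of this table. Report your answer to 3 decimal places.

Row total (Dissatisfied) = 63; column total (Car) = 108; N = 168.
Expected count E = 63 × 108 / 168 = 40.5000.
Contribution = (O − E)²/E = (49 − 40.5000)² / 40.5000 = 1.784.

1.784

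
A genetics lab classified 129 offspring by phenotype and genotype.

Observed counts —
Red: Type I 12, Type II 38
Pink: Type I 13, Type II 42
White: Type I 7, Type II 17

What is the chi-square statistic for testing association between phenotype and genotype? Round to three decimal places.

0.302

Row totals: 50, 55, 24. Column totals: 32, 97. Grand total N = 129.
Expected counts (row total × column total / N):
  Red, Type I: 50×32/129 = 12.4031
  Red, Type II: 50×97/129 = 37.5969
  Pink, Type I: 55×32/129 = 13.6434
  Pink, Type II: 55×97/129 = 41.3566
  White, Type I: 24×32/129 = 5.9535
  White, Type II: 24×97/129 = 18.0465
Contributions (O − E)²/E:
  (12 − 12.4031)²/12.4031 = 0.0131
  (38 − 37.5969)²/37.5969 = 0.0043
  (13 − 13.6434)²/13.6434 = 0.0303
  (42 − 41.3566)²/41.3566 = 0.0100
  (7 − 5.9535)²/5.9535 = 0.1840
  (17 − 18.0465)²/18.0465 = 0.0607
χ² = 0.0131 + 0.0043 + 0.0303 + 0.0100 + 0.1840 + 0.0607 = 0.302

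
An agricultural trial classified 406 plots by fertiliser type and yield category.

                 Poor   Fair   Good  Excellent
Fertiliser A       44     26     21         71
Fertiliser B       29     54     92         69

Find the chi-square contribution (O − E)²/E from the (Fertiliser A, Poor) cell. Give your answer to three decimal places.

7.593

Row total (Fertiliser A) = 162; column total (Poor) = 73; N = 406.
Expected count E = 162 × 73 / 406 = 29.1281.
Contribution = (O − E)²/E = (44 − 29.1281)² / 29.1281 = 7.593.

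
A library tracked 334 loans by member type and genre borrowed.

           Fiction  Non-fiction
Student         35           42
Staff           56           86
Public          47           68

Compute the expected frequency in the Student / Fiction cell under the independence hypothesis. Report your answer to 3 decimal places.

Row total (Student) = 77; column total (Fiction) = 138; grand total N = 334.
Expected count = (row total × column total) / N = 77 × 138 / 334 = 31.814.

31.814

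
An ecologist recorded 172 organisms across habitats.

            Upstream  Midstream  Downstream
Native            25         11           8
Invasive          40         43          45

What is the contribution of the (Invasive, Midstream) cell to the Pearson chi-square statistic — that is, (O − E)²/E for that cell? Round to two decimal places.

Row total (Invasive) = 128; column total (Midstream) = 54; N = 172.
Expected count E = 128 × 54 / 172 = 40.186.
Contribution = (O − E)²/E = (43 − 40.186)² / 40.186 = 0.20.

0.20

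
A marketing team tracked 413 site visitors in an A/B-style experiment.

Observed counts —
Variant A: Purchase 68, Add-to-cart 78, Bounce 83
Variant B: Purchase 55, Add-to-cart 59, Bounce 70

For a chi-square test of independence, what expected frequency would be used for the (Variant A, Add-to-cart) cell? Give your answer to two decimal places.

75.96

Row total (Variant A) = 229; column total (Add-to-cart) = 137; grand total N = 413.
Expected count = (row total × column total) / N = 229 × 137 / 413 = 75.96.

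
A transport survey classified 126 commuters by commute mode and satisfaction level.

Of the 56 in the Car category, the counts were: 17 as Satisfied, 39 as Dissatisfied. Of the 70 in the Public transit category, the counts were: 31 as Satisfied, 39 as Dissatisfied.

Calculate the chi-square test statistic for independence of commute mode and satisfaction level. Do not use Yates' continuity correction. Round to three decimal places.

Row totals: 56, 70. Column totals: 48, 78. Grand total N = 126.
Expected counts (row total × column total / N):
  Car, Satisfied: 56×48/126 = 21.3333
  Car, Dissatisfied: 56×78/126 = 34.6667
  Public transit, Satisfied: 70×48/126 = 26.6667
  Public transit, Dissatisfied: 70×78/126 = 43.3333
Contributions (O − E)²/E:
  (17 − 21.3333)²/21.3333 = 0.8802
  (39 − 34.6667)²/34.6667 = 0.5417
  (31 − 26.6667)²/26.6667 = 0.7042
  (39 − 43.3333)²/43.3333 = 0.4333
χ² = 0.8802 + 0.5417 + 0.7042 + 0.4333 = 2.559

2.559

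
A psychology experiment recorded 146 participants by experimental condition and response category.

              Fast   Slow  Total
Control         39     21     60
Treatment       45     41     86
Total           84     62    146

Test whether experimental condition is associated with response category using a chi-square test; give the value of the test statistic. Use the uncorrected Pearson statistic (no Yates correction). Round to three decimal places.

2.324

Grand total N = 146.
Expected counts (row total × column total / N):
  Control, Fast: 60×84/146 = 34.5205
  Control, Slow: 60×62/146 = 25.4795
  Treatment, Fast: 86×84/146 = 49.4795
  Treatment, Slow: 86×62/146 = 36.5205
Contributions (O − E)²/E:
  (39 − 34.5205)²/34.5205 = 0.5813
  (21 − 25.4795)²/25.4795 = 0.7875
  (45 − 49.4795)²/49.4795 = 0.4055
  (41 − 36.5205)²/36.5205 = 0.5494
χ² = 0.5813 + 0.7875 + 0.4055 + 0.5494 = 2.324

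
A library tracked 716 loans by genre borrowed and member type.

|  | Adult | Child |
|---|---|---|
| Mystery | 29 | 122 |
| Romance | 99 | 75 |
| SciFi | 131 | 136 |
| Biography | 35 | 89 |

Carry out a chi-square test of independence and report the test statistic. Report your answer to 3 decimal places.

63.340

Row totals: 151, 174, 267, 124. Column totals: 294, 422. Grand total N = 716.
Expected counts (row total × column total / N):
  Mystery, Adult: 151×294/716 = 62.0028
  Mystery, Child: 151×422/716 = 88.9972
  Romance, Adult: 174×294/716 = 71.4469
  Romance, Child: 174×422/716 = 102.5531
  SciFi, Adult: 267×294/716 = 109.6341
  SciFi, Child: 267×422/716 = 157.3659
  Biography, Adult: 124×294/716 = 50.9162
  Biography, Child: 124×422/716 = 73.0838
Contributions (O − E)²/E:
  (29 − 62.0028)²/62.0028 = 17.5667
  (122 − 88.9972)²/88.9972 = 12.2384
  (99 − 71.4469)²/71.4469 = 10.6257
  (75 − 102.5531)²/102.5531 = 7.4027
  (131 − 109.6341)²/109.6341 = 4.1639
  (136 − 157.3659)²/157.3659 = 2.9009
  (35 − 50.9162)²/50.9162 = 4.9753
  (89 − 73.0838)²/73.0838 = 3.4662
χ² = 17.5667 + 12.2384 + 10.6257 + 7.4027 + 4.1639 + 2.9009 + 4.9753 + 3.4662 = 63.340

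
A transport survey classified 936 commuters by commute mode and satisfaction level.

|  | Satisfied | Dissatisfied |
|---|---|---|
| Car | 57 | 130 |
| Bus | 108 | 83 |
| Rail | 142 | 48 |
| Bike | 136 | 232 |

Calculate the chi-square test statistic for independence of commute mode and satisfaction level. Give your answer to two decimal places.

Row totals: 187, 191, 190, 368. Column totals: 443, 493. Grand total N = 936.
Expected counts (row total × column total / N):
  Car, Satisfied: 187×443/936 = 88.505
  Car, Dissatisfied: 187×493/936 = 98.495
  Bus, Satisfied: 191×443/936 = 90.399
  Bus, Dissatisfied: 191×493/936 = 100.601
  Rail, Satisfied: 190×443/936 = 89.925
  Rail, Dissatisfied: 190×493/936 = 100.075
  Bike, Satisfied: 368×443/936 = 174.171
  Bike, Dissatisfied: 368×493/936 = 193.829
Contributions (O − E)²/E:
  (57 − 88.505)²/88.505 = 11.2148
  (130 − 98.495)²/98.495 = 10.0773
  (108 − 90.399)²/90.399 = 3.4270
  (83 − 100.601)²/100.601 = 3.0794
  (142 − 89.925)²/89.925 = 30.1563
  (48 − 100.075)²/100.075 = 27.0977
  (136 − 174.171)²/174.171 = 8.3655
  (232 − 193.829)²/193.829 = 7.5171
χ² = 11.2148 + 10.0773 + 3.4270 + 3.0794 + 30.1563 + 27.0977 + 8.3655 + 7.5171 = 100.94

100.94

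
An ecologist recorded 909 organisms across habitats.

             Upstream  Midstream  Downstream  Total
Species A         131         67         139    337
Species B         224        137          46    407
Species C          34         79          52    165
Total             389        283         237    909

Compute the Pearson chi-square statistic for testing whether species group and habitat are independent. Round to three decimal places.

Grand total N = 909.
Expected counts (row total × column total / N):
  Species A, Upstream: 337×389/909 = 144.2167
  Species A, Midstream: 337×283/909 = 104.9186
  Species A, Downstream: 337×237/909 = 87.8647
  Species B, Upstream: 407×389/909 = 174.1727
  Species B, Midstream: 407×283/909 = 126.7118
  Species B, Downstream: 407×237/909 = 106.1155
  Species C, Upstream: 165×389/909 = 70.6106
  Species C, Midstream: 165×283/909 = 51.3696
  Species C, Downstream: 165×237/909 = 43.0198
Contributions (O − E)²/E:
  (131 − 144.2167)²/144.2167 = 1.2112
  (67 − 104.9186)²/104.9186 = 13.7041
  (139 − 87.8647)²/87.8647 = 29.7596
  (224 − 174.1727)²/174.1727 = 14.2546
  (137 − 126.7118)²/126.7118 = 0.8353
  (46 − 106.1155)²/106.1155 = 34.0560
  (34 − 70.6106)²/70.6106 = 18.9821
  (79 − 51.3696)²/51.3696 = 14.8617
  (52 − 43.0198)²/43.0198 = 1.8746
χ² = 1.2112 + 13.7041 + 29.7596 + 14.2546 + 0.8353 + 34.0560 + 18.9821 + 14.8617 + 1.8746 = 129.539

129.539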